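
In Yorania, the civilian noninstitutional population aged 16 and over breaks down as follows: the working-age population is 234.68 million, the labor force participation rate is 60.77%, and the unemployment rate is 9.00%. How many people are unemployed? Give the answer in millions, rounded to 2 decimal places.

Labor force = 0.6077 × 234.68 = 142.62 million.
Unemployed = 0.0900 × 142.62 ≈ 12.84 million.

About 12.84 million are unemployed.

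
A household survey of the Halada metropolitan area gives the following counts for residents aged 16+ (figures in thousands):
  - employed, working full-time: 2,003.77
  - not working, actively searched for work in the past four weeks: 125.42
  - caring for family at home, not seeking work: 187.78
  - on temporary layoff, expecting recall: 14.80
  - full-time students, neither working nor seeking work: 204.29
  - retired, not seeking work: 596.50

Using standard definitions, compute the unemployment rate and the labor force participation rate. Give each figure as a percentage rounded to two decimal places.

Unemployment rate ≈ 6.54%; labor force participation rate ≈ 68.44%.

Employed = 2,003.77 thousand.
Unemployed = 125.42 + 14.80 = 140.22 thousand (jobless and actively searching, or on temporary layoff).
Labor force = 2,003.77 + 140.22 = 2,143.99 thousand.
Not in labor force = 187.78 + 204.29 + 596.50 = 988.57 thousand (those not working and not actively searching are outside the labor force).
Civilian working-age population = 2,143.99 + 988.57 = 3,132.56 thousand.
Unemployment rate = 140.22 / 2,143.99 = 6.54%.
Labor force participation rate = 2,143.99 / 3,132.56 = 68.44%.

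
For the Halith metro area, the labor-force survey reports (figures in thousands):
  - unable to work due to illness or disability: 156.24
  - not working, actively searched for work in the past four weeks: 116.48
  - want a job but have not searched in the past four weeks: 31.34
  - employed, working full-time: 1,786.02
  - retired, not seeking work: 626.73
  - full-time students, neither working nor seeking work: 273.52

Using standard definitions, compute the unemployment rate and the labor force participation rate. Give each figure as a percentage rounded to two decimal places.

Employed = 1,786.02 thousand.
Unemployed = 116.48 thousand.
Labor force = 1,786.02 + 116.48 = 1,902.50 thousand.
Not in labor force = 156.24 + 31.34 + 626.73 + 273.52 = 1,087.83 thousand (those not working and not actively searching are outside the labor force — including those who want a job but have given up searching).
Civilian working-age population = 1,902.50 + 1,087.83 = 2,990.33 thousand.
Unemployment rate = 116.48 / 1,902.50 = 6.12%.
Labor force participation rate = 1,902.50 / 2,990.33 = 63.62%.

Unemployment rate ≈ 6.12%; labor force participation rate ≈ 63.62%.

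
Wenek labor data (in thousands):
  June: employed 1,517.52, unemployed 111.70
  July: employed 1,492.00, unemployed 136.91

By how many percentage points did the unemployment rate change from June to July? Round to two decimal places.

The unemployment rate changed by +1.55 percentage points.

June: labor force = 1,517.52 + 111.70 = 1,629.22; u = 111.70/1,629.22 = 6.86%.
July: labor force = 1,492.00 + 136.91 = 1,628.91; u = 136.91/1,628.91 = 8.41%.
Change = 8.41% − 6.86% = +1.55 pp.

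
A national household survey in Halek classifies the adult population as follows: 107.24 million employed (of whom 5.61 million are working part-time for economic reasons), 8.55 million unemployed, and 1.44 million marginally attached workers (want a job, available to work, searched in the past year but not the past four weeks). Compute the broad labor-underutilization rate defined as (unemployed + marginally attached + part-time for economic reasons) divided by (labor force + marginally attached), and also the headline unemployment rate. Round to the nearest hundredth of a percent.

Broad underutilization rate ≈ 13.31%; headline unemployment rate ≈ 7.38%.

Labor force = 107.24 + 8.55 = 115.79 million.
Numerator = 8.55 + 1.44 + 5.61 = 15.60 million.
Denominator = 115.79 + 1.44 = 117.23 million.
Broad rate = 15.60 / 117.23 = 13.31%.
Headline unemployment rate = 8.55 / 115.79 = 7.38%.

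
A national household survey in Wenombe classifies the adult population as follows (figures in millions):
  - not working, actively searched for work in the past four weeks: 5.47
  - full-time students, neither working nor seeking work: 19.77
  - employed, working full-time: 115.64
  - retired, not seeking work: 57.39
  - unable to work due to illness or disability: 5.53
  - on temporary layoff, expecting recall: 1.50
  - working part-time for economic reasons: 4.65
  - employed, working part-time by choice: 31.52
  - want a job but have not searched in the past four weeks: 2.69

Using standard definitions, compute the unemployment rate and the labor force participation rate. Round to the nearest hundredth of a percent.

Employed = 115.64 + 4.65 + 31.52 = 151.81 million (anyone who worked, including part-time for economic reasons, counts as employed).
Unemployed = 5.47 + 1.50 = 6.97 million (jobless and actively searching, or on temporary layoff).
Labor force = 151.81 + 6.97 = 158.78 million.
Not in labor force = 19.77 + 57.39 + 5.53 + 2.69 = 85.38 million (those not working and not actively searching are outside the labor force — including those who want a job but have given up searching).
Civilian working-age population = 158.78 + 85.38 = 244.16 million.
Unemployment rate = 6.97 / 158.78 = 4.39%.
Labor force participation rate = 158.78 / 244.16 = 65.03%.

Unemployment rate ≈ 4.39%; labor force participation rate ≈ 65.03%.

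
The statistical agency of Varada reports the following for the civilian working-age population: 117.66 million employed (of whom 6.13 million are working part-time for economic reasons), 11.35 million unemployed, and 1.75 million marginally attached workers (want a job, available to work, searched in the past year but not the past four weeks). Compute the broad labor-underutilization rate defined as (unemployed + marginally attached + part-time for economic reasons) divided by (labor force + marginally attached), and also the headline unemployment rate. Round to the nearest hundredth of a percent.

Broad underutilization rate ≈ 14.71%; headline unemployment rate ≈ 8.80%.

Labor force = 117.66 + 11.35 = 129.01 million.
Numerator = 11.35 + 1.75 + 6.13 = 19.23 million.
Denominator = 129.01 + 1.75 = 130.76 million.
Broad rate = 19.23 / 130.76 = 14.71%.
Headline unemployment rate = 11.35 / 129.01 = 8.80%.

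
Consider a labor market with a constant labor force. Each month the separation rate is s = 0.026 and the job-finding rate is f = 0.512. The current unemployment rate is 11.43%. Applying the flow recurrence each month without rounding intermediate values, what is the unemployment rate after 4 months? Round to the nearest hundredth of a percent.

With a fixed labor force, u_{t+1} = u_t + s·(1−u_t) − f·u_t = u_t·(1−s−f) + s.
Here 1−s−f = 0.462 and s = 0.026.
u_1 = 0.114300 × 0.462 + 0.026 = 0.078807.
u_2 = 0.078807 × 0.462 + 0.026 = 0.062409.
u_3 = 0.062409 × 0.462 + 0.026 = 0.054833.
u_4 = 0.054833 × 0.462 + 0.026 = 0.051333.

Unemployment rate after four months ≈ 5.13%.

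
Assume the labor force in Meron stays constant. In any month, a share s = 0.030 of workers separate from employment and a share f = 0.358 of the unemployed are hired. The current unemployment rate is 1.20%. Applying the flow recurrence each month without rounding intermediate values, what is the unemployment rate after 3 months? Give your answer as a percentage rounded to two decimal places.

Unemployment rate after three months ≈ 6.23%.

With a fixed labor force, u_{t+1} = u_t + s·(1−u_t) − f·u_t = u_t·(1−s−f) + s.
Here 1−s−f = 0.612 and s = 0.030.
u_1 = 0.012000 × 0.612 + 0.030 = 0.037344.
u_2 = 0.037344 × 0.612 + 0.030 = 0.052855.
u_3 = 0.052855 × 0.612 + 0.030 = 0.062347.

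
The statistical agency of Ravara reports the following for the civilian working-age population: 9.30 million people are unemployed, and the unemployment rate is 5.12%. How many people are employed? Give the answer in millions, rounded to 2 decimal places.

Labor force = U / u = 9.30 / 0.0512 ≈ 181.64 million.
Employed = labor force − unemployed = 181.64 − 9.30 = 172.34 million.

About 172.34 million are employed.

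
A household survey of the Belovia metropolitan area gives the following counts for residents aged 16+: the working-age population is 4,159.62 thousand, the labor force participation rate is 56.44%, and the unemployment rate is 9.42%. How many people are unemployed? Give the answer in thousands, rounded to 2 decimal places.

About 221.15 thousand are unemployed.

Labor force = 0.5644 × 4,159.62 = 2,347.69 thousand.
Unemployed = 0.0942 × 2,347.69 ≈ 221.15 thousand.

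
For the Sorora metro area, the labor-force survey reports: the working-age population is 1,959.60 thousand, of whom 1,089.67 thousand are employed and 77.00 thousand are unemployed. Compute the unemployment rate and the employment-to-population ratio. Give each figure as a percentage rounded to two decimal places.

Unemployment rate ≈ 6.60%; employment-population ratio ≈ 55.61%.

Labor force = employed + unemployed = 1,089.67 + 77.00 = 1,166.67 thousand.
Unemployment rate = 77.00 / 1,166.67 = 6.60%.
Employment-population ratio = 1,089.67 / 1,959.60 = 55.61%.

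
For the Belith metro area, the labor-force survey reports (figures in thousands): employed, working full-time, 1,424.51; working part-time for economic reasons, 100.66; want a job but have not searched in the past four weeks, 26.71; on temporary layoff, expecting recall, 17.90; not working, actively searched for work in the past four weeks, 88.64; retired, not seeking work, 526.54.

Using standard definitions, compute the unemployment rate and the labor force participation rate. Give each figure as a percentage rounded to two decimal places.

Employed = 1,424.51 + 100.66 = 1,525.17 thousand (anyone who worked, including part-time for economic reasons, counts as employed).
Unemployed = 17.90 + 88.64 = 106.54 thousand (jobless and actively searching, or on temporary layoff).
Labor force = 1,525.17 + 106.54 = 1,631.71 thousand.
Not in labor force = 26.71 + 526.54 = 553.25 thousand (those not working and not actively searching are outside the labor force — including those who want a job but have given up searching).
Civilian working-age population = 1,631.71 + 553.25 = 2,184.96 thousand.
Unemployment rate = 106.54 / 1,631.71 = 6.53%.
Labor force participation rate = 1,631.71 / 2,184.96 = 74.68%.

Unemployment rate ≈ 6.53%; labor force participation rate ≈ 74.68%.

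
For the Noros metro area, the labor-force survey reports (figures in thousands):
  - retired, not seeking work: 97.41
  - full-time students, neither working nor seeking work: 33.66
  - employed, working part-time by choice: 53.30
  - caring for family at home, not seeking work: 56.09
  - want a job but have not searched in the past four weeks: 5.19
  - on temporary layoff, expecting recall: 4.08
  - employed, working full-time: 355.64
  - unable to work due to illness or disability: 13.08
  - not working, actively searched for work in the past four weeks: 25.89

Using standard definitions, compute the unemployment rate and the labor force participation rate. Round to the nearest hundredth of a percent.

Employed = 53.30 + 355.64 = 408.94 thousand.
Unemployed = 4.08 + 25.89 = 29.97 thousand (jobless and actively searching, or on temporary layoff).
Labor force = 408.94 + 29.97 = 438.91 thousand.
Not in labor force = 97.41 + 33.66 + 56.09 + 5.19 + 13.08 = 205.43 thousand (those not working and not actively searching are outside the labor force — including those who want a job but have given up searching).
Civilian working-age population = 438.91 + 205.43 = 644.34 thousand.
Unemployment rate = 29.97 / 438.91 = 6.83%.
Labor force participation rate = 438.91 / 644.34 = 68.12%.

Unemployment rate ≈ 6.83%; labor force participation rate ≈ 68.12%.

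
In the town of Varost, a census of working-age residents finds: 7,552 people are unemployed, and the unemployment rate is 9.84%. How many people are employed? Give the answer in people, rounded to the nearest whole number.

About 69,196 are employed.

Labor force = U / u = 7,552 / 0.0984 ≈ 76,748.
Employed = labor force − unemployed = 76,748 − 7,552 = 69,196.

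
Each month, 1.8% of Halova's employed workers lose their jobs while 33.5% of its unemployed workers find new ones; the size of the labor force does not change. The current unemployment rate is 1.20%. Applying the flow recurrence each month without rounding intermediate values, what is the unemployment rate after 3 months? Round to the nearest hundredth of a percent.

Unemployment rate after three months ≈ 4.04%.

With a fixed labor force, u_{t+1} = u_t + s·(1−u_t) − f·u_t = u_t·(1−s−f) + s.
Here 1−s−f = 0.647 and s = 0.018.
u_1 = 0.012000 × 0.647 + 0.018 = 0.025764.
u_2 = 0.025764 × 0.647 + 0.018 = 0.034669.
u_3 = 0.034669 × 0.647 + 0.018 = 0.040431.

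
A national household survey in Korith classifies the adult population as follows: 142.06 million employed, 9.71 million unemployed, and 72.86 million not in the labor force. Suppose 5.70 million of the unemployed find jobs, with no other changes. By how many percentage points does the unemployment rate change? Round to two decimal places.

Initially, labor force = 142.06 + 9.71 = 151.77 million, so u = 9.71/151.77 = 6.40%.
After the change, unemployed falls and employed rises by 5.70; labor force unchanged → E = 147.76, U = 4.01, labor force = 151.77 million.
New unemployment rate = 4.01 / 151.77 = 2.64%.
Change = 2.64% − 6.40% = −3.76 percentage points.

The unemployment rate changes by −3.76 percentage points.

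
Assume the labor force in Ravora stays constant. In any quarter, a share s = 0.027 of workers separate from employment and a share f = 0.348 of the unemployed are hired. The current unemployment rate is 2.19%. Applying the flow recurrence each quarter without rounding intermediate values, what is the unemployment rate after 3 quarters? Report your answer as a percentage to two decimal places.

Unemployment rate after three quarters ≈ 5.98%.

With a fixed labor force, u_{t+1} = u_t + s·(1−u_t) − f·u_t = u_t·(1−s−f) + s.
Here 1−s−f = 0.625 and s = 0.027.
u_1 = 0.021900 × 0.625 + 0.027 = 0.040688.
u_2 = 0.040688 × 0.625 + 0.027 = 0.052430.
u_3 = 0.052430 × 0.625 + 0.027 = 0.059769.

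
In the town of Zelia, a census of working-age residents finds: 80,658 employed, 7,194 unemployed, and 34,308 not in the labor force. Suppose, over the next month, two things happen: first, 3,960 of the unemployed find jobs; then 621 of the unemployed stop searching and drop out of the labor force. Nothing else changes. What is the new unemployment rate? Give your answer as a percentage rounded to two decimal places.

Initially, labor force = 80,658 + 7,194 = 87,852, so u = 7,194/87,852 = 8.19%.
After the first change, unemployed falls and employed rises by 3,960; labor force unchanged → E = 84,618, U = 3,234, labor force = 87,852.
After the second change, unemployed and labor force both fall by 621 → E = 84,618, U = 2,613, labor force = 87,231.
New unemployment rate = 2,613 / 87,231 = 3.00%.

New unemployment rate ≈ 3.00%.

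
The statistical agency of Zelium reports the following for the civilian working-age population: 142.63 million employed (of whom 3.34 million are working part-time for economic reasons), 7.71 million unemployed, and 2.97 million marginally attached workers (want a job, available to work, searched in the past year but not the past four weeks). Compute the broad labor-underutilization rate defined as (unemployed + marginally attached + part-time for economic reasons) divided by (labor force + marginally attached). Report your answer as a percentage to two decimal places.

Broad underutilization rate ≈ 9.14%.

Labor force = 142.63 + 7.71 = 150.34 million.
Numerator = 7.71 + 2.97 + 3.34 = 14.02 million.
Denominator = 150.34 + 2.97 = 153.31 million.
Broad rate = 14.02 / 153.31 = 9.14%.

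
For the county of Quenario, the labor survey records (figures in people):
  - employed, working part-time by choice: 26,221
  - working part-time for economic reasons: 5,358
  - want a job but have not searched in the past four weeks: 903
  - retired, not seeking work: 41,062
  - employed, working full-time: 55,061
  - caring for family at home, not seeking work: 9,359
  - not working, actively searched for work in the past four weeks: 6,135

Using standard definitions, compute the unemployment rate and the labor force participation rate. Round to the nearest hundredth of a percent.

Employed = 26,221 + 5,358 + 55,061 = 86,640 (anyone who worked, including part-time for economic reasons, counts as employed).
Unemployed = 6,135.
Labor force = 86,640 + 6,135 = 92,775.
Not in labor force = 903 + 41,062 + 9,359 = 51,324 (those not working and not actively searching are outside the labor force — including those who want a job but have given up searching).
Civilian working-age population = 92,775 + 51,324 = 144,099.
Unemployment rate = 6,135 / 92,775 = 6.61%.
Labor force participation rate = 92,775 / 144,099 = 64.38%.

Unemployment rate ≈ 6.61%; labor force participation rate ≈ 64.38%.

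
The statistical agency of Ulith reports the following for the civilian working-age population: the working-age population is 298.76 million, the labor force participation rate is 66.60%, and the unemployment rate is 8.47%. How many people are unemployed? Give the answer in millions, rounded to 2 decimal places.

Labor force = 0.6660 × 298.76 = 198.97 million.
Unemployed = 0.0847 × 198.97 ≈ 16.85 million.

About 16.85 million are unemployed.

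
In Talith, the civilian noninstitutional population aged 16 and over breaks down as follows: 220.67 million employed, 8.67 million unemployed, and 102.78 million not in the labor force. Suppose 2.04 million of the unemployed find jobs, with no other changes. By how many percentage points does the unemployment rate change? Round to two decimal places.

Initially, labor force = 220.67 + 8.67 = 229.34 million, so u = 8.67/229.34 = 3.78%.
After the change, unemployed falls and employed rises by 2.04; labor force unchanged → E = 222.71, U = 6.63, labor force = 229.34 million.
New unemployment rate = 6.63 / 229.34 = 2.89%.
Change = 2.89% − 3.78% = −0.89 percentage points.

The unemployment rate changes by −0.89 percentage points.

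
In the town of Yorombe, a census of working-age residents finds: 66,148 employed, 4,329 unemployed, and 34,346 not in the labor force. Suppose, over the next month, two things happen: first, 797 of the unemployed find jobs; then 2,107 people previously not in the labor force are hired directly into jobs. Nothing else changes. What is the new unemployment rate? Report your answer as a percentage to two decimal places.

New unemployment rate ≈ 4.87%.

Initially, labor force = 66,148 + 4,329 = 70,477, so u = 4,329/70,477 = 6.14%.
After the first change, unemployed falls and employed rises by 797; labor force unchanged → E = 66,945, U = 3,532, labor force = 70,477.
After the second change, employed and labor force both rise by 2,107; unemployed unchanged → E = 69,052, U = 3,532, labor force = 72,584.
New unemployment rate = 3,532 / 72,584 = 4.87%.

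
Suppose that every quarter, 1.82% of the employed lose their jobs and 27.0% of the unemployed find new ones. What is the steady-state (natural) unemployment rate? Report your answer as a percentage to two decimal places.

Steady-state unemployment rate ≈ 6.32%.

At steady state the flows balance: s·E = f·U, so U/(E+U) = s/(s+f).
u* = 1.82 / (1.82 + 27.0) = 1.82 / 28.82 = 6.32%.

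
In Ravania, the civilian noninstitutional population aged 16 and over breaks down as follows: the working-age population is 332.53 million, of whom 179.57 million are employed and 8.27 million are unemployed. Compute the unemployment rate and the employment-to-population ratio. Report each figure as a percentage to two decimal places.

Unemployment rate ≈ 4.40%; employment-population ratio ≈ 54.00%.

Labor force = employed + unemployed = 179.57 + 8.27 = 187.84 million.
Unemployment rate = 8.27 / 187.84 = 4.40%.
Employment-population ratio = 179.57 / 332.53 = 54.00%.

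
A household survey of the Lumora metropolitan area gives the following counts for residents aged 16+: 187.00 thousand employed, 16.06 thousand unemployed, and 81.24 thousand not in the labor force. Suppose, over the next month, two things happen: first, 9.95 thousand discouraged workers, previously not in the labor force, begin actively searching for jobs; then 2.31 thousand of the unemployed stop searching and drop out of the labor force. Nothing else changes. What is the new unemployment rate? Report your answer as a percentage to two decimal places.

New unemployment rate ≈ 11.25%.

Initially, labor force = 187.00 + 16.06 = 203.06 thousand, so u = 16.06/203.06 = 7.91%.
After the first change, unemployed and labor force both rise by 9.95 → E = 187.00, U = 26.01, labor force = 213.01 thousand.
After the second change, unemployed and labor force both fall by 2.31 → E = 187.00, U = 23.70, labor force = 210.70 thousand.
New unemployment rate = 23.70 / 210.70 = 11.25%.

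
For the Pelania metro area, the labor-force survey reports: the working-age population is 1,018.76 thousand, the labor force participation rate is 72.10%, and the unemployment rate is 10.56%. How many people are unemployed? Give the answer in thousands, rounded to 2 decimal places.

Labor force = 0.7210 × 1,018.76 = 734.53 thousand.
Unemployed = 0.1056 × 734.53 ≈ 77.57 thousand.

About 77.57 thousand are unemployed.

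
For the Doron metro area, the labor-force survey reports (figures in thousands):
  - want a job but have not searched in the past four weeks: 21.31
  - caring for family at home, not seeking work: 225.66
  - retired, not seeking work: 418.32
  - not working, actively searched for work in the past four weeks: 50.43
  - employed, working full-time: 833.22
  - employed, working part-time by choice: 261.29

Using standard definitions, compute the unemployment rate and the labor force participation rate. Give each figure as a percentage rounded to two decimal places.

Unemployment rate ≈ 4.40%; labor force participation rate ≈ 63.25%.

Employed = 833.22 + 261.29 = 1,094.51 thousand.
Unemployed = 50.43 thousand.
Labor force = 1,094.51 + 50.43 = 1,144.94 thousand.
Not in labor force = 21.31 + 225.66 + 418.32 = 665.29 thousand (those not working and not actively searching are outside the labor force — including those who want a job but have given up searching).
Civilian working-age population = 1,144.94 + 665.29 = 1,810.23 thousand.
Unemployment rate = 50.43 / 1,144.94 = 4.40%.
Labor force participation rate = 1,144.94 / 1,810.23 = 63.25%.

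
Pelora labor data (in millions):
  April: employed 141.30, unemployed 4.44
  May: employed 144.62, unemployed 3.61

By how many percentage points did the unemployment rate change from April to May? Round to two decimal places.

The unemployment rate changed by −0.61 percentage points.

April: labor force = 141.30 + 4.44 = 145.74; u = 4.44/145.74 = 3.05%.
May: labor force = 144.62 + 3.61 = 148.23; u = 3.61/148.23 = 2.44%.
Change = 2.44% − 3.05% = −0.61 pp.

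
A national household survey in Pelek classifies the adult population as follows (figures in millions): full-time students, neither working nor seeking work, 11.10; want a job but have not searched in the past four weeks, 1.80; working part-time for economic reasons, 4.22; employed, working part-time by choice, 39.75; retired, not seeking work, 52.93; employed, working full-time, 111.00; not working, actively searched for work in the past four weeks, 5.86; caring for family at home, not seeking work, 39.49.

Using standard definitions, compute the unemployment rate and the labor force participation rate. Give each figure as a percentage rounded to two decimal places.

Employed = 4.22 + 39.75 + 111.00 = 154.97 million (anyone who worked, including part-time for economic reasons, counts as employed).
Unemployed = 5.86 million.
Labor force = 154.97 + 5.86 = 160.83 million.
Not in labor force = 11.10 + 1.80 + 52.93 + 39.49 = 105.32 million (those not working and not actively searching are outside the labor force — including those who want a job but have given up searching).
Civilian working-age population = 160.83 + 105.32 = 266.15 million.
Unemployment rate = 5.86 / 160.83 = 3.64%.
Labor force participation rate = 160.83 / 266.15 = 60.43%.

Unemployment rate ≈ 3.64%; labor force participation rate ≈ 60.43%.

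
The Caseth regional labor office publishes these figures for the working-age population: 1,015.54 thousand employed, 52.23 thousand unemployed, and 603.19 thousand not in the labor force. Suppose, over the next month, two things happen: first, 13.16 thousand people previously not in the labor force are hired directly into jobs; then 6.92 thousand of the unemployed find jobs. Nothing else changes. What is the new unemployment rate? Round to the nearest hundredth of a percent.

Initially, labor force = 1,015.54 + 52.23 = 1,067.77 thousand, so u = 52.23/1,067.77 = 4.89%.
After the first change, employed and labor force both rise by 13.16; unemployed unchanged → E = 1,028.70, U = 52.23, labor force = 1,080.93 thousand.
After the second change, unemployed falls and employed rises by 6.92; labor force unchanged → E = 1,035.62, U = 45.31, labor force = 1,080.93 thousand.
New unemployment rate = 45.31 / 1,080.93 = 4.19%.

New unemployment rate ≈ 4.19%.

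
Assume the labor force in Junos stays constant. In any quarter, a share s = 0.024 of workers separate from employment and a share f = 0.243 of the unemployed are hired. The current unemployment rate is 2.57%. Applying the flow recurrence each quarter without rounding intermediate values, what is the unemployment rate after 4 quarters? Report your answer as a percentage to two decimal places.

With a fixed labor force, u_{t+1} = u_t + s·(1−u_t) − f·u_t = u_t·(1−s−f) + s.
Here 1−s−f = 0.733 and s = 0.024.
u_1 = 0.025700 × 0.733 + 0.024 = 0.042838.
u_2 = 0.042838 × 0.733 + 0.024 = 0.055400.
u_3 = 0.055400 × 0.733 + 0.024 = 0.064608.
u_4 = 0.064608 × 0.733 + 0.024 = 0.071358.

Unemployment rate after four quarters ≈ 7.14%.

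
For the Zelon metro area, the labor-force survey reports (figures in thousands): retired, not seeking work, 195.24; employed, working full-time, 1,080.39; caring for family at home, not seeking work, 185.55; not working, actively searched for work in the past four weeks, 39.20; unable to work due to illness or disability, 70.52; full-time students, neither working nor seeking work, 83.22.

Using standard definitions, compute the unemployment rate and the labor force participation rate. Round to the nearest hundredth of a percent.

Unemployment rate ≈ 3.50%; labor force participation rate ≈ 67.68%.

Employed = 1,080.39 thousand.
Unemployed = 39.20 thousand.
Labor force = 1,080.39 + 39.20 = 1,119.59 thousand.
Not in labor force = 195.24 + 185.55 + 70.52 + 83.22 = 534.53 thousand (those not working and not actively searching are outside the labor force).
Civilian working-age population = 1,119.59 + 534.53 = 1,654.12 thousand.
Unemployment rate = 39.20 / 1,119.59 = 3.50%.
Labor force participation rate = 1,119.59 / 1,654.12 = 67.68%.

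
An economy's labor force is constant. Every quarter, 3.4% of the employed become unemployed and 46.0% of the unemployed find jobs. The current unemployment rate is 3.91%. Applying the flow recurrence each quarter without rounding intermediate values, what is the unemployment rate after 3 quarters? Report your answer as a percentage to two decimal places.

Unemployment rate after three quarters ≈ 6.50%.

With a fixed labor force, u_{t+1} = u_t + s·(1−u_t) − f·u_t = u_t·(1−s−f) + s.
Here 1−s−f = 0.506 and s = 0.034.
u_1 = 0.039100 × 0.506 + 0.034 = 0.053785.
u_2 = 0.053785 × 0.506 + 0.034 = 0.061215.
u_3 = 0.061215 × 0.506 + 0.034 = 0.064975.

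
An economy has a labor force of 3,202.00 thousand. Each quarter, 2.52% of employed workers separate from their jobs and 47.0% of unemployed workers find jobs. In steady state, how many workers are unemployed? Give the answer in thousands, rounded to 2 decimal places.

Steady-state unemployment rate u* = s/(s+f) = 2.52/(2.52+47.0) = 0.050889.
Unemployed = u* × labor force = 0.050889 × 3,202.00 ≈ 162.95 thousand.

About 162.95 thousand are unemployed in steady state.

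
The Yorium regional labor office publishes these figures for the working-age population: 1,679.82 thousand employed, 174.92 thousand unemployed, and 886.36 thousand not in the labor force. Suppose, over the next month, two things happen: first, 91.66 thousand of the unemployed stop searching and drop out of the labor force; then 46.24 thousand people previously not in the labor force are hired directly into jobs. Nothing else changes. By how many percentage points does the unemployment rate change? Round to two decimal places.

Initially, labor force = 1,679.82 + 174.92 = 1,854.74 thousand, so u = 174.92/1,854.74 = 9.43%.
After the first change, unemployed and labor force both fall by 91.66 → E = 1,679.82, U = 83.26, labor force = 1,763.08 thousand.
After the second change, employed and labor force both rise by 46.24; unemployed unchanged → E = 1,726.06, U = 83.26, labor force = 1,809.32 thousand.
New unemployment rate = 83.26 / 1,809.32 = 4.60%.
Change = 4.60% − 9.43% = −4.83 percentage points.

The unemployment rate changes by −4.83 percentage points.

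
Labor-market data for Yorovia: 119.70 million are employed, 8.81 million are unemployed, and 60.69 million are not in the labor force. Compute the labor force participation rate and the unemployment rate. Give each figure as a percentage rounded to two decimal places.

Labor force = employed + unemployed = 119.70 + 8.81 = 128.51 million.
Working-age population = 128.51 + 60.69 = 189.20 million.
Unemployment rate = 8.81 / 128.51 = 6.86%.
Labor force participation rate = 128.51 / 189.20 = 67.92%.

Labor force participation rate ≈ 67.92%; unemployment rate ≈ 6.86%.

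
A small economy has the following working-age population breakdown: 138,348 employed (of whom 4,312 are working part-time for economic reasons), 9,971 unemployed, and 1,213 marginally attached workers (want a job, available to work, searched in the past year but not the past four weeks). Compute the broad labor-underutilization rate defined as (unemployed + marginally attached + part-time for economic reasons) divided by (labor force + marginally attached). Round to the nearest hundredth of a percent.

Labor force = 138,348 + 9,971 = 148,319.
Numerator = 9,971 + 1,213 + 4,312 = 15,496.
Denominator = 148,319 + 1,213 = 149,532.
Broad rate = 15,496 / 149,532 = 10.36%.

Broad underutilization rate ≈ 10.36%.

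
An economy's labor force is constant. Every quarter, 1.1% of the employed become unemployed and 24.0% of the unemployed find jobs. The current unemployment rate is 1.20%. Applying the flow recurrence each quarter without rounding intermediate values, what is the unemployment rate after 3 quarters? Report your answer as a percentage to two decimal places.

Unemployment rate after three quarters ≈ 3.05%.

With a fixed labor force, u_{t+1} = u_t + s·(1−u_t) − f·u_t = u_t·(1−s−f) + s.
Here 1−s−f = 0.749 and s = 0.011.
u_1 = 0.012000 × 0.749 + 0.011 = 0.019988.
u_2 = 0.019988 × 0.749 + 0.011 = 0.025971.
u_3 = 0.025971 × 0.749 + 0.011 = 0.030452.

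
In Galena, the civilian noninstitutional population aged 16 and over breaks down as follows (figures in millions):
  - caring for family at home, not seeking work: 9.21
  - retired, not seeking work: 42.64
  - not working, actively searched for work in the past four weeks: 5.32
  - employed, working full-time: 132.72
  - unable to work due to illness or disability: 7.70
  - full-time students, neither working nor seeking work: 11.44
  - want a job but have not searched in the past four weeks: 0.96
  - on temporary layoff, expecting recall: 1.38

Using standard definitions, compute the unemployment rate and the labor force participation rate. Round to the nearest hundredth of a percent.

Employed = 132.72 million.
Unemployed = 5.32 + 1.38 = 6.70 million (jobless and actively searching, or on temporary layoff).
Labor force = 132.72 + 6.70 = 139.42 million.
Not in labor force = 9.21 + 42.64 + 7.70 + 11.44 + 0.96 = 71.95 million (those not working and not actively searching are outside the labor force — including those who want a job but have given up searching).
Civilian working-age population = 139.42 + 71.95 = 211.37 million.
Unemployment rate = 6.70 / 139.42 = 4.81%.
Labor force participation rate = 139.42 / 211.37 = 65.96%.

Unemployment rate ≈ 4.81%; labor force participation rate ≈ 65.96%.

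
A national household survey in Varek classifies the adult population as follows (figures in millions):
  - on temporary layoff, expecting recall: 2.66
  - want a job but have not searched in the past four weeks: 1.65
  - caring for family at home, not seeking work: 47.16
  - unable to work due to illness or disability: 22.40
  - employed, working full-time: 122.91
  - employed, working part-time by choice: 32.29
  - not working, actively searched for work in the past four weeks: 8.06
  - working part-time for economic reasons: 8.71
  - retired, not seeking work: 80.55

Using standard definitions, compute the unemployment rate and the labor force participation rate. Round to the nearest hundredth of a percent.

Unemployment rate ≈ 6.14%; labor force participation rate ≈ 53.50%.

Employed = 122.91 + 32.29 + 8.71 = 163.91 million (anyone who worked, including part-time for economic reasons, counts as employed).
Unemployed = 2.66 + 8.06 = 10.72 million (jobless and actively searching, or on temporary layoff).
Labor force = 163.91 + 10.72 = 174.63 million.
Not in labor force = 1.65 + 47.16 + 22.40 + 80.55 = 151.76 million (those not working and not actively searching are outside the labor force — including those who want a job but have given up searching).
Civilian working-age population = 174.63 + 151.76 = 326.39 million.
Unemployment rate = 10.72 / 174.63 = 6.14%.
Labor force participation rate = 174.63 / 326.39 = 53.50%.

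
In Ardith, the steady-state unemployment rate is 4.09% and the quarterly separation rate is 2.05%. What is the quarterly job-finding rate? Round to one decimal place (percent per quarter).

From u* = s/(s+f): f = s·(1−u)/u.
f = 2.05 × (1 − 0.0409) / 0.0409 = 1.9662 / 0.0409 ≈ 48.1% per quarter.

Job-finding rate ≈ 48.1% per quarter.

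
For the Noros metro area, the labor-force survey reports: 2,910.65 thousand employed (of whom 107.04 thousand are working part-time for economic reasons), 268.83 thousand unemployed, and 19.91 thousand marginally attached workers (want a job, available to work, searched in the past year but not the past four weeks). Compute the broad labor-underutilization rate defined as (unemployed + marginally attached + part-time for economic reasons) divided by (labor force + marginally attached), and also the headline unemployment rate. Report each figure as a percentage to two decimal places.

Labor force = 2,910.65 + 268.83 = 3,179.48 thousand.
Numerator = 268.83 + 19.91 + 107.04 = 395.78 thousand.
Denominator = 3,179.48 + 19.91 = 3,199.39 thousand.
Broad rate = 395.78 / 3,199.39 = 12.37%.
Headline unemployment rate = 268.83 / 3,179.48 = 8.46%.

Broad underutilization rate ≈ 12.37%; headline unemployment rate ≈ 8.46%.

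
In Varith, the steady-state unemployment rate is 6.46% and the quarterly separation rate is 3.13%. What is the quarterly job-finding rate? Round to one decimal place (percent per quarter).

From u* = s/(s+f): f = s·(1−u)/u.
f = 3.13 × (1 − 0.0646) / 0.0646 = 2.9278 / 0.0646 ≈ 45.3% per quarter.

Job-finding rate ≈ 45.3% per quarter.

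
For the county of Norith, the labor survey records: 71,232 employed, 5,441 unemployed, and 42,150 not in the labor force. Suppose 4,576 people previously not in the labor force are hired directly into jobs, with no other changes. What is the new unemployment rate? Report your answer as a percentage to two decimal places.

Initially, labor force = 71,232 + 5,441 = 76,673, so u = 5,441/76,673 = 7.10%.
After the change, employed and labor force both rise by 4,576; unemployed unchanged → E = 75,808, U = 5,441, labor force = 81,249.
New unemployment rate = 5,441 / 81,249 = 6.70%.

New unemployment rate ≈ 6.70%.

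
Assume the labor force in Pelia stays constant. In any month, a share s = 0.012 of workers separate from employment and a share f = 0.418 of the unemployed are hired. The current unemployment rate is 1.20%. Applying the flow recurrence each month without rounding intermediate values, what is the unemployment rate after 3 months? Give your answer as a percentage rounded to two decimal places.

With a fixed labor force, u_{t+1} = u_t + s·(1−u_t) − f·u_t = u_t·(1−s−f) + s.
Here 1−s−f = 0.570 and s = 0.012.
u_1 = 0.012000 × 0.570 + 0.012 = 0.018840.
u_2 = 0.018840 × 0.570 + 0.012 = 0.022739.
u_3 = 0.022739 × 0.570 + 0.012 = 0.024961.

Unemployment rate after three months ≈ 2.50%.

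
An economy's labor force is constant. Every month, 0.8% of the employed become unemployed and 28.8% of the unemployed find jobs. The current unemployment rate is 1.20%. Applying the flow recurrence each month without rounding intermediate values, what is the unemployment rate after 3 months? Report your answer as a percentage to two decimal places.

Unemployment rate after three months ≈ 2.18%.

With a fixed labor force, u_{t+1} = u_t + s·(1−u_t) − f·u_t = u_t·(1−s−f) + s.
Here 1−s−f = 0.704 and s = 0.008.
u_1 = 0.012000 × 0.704 + 0.008 = 0.016448.
u_2 = 0.016448 × 0.704 + 0.008 = 0.019579.
u_3 = 0.019579 × 0.704 + 0.008 = 0.021784.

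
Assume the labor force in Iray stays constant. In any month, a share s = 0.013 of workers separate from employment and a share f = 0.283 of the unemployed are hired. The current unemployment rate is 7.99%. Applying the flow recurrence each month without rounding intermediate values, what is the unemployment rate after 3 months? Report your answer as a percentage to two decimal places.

Unemployment rate after three months ≈ 5.65%.

With a fixed labor force, u_{t+1} = u_t + s·(1−u_t) − f·u_t = u_t·(1−s−f) + s.
Here 1−s−f = 0.704 and s = 0.013.
u_1 = 0.079900 × 0.704 + 0.013 = 0.069250.
u_2 = 0.069250 × 0.704 + 0.013 = 0.061752.
u_3 = 0.061752 × 0.704 + 0.013 = 0.056473.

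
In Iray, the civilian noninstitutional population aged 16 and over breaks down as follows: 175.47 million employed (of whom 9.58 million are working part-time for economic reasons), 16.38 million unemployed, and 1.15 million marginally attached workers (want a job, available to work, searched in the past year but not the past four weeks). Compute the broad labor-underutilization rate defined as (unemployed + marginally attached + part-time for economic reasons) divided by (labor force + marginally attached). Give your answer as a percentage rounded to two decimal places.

Broad underutilization rate ≈ 14.05%.

Labor force = 175.47 + 16.38 = 191.85 million.
Numerator = 16.38 + 1.15 + 9.58 = 27.11 million.
Denominator = 191.85 + 1.15 = 193.00 million.
Broad rate = 27.11 / 193.00 = 14.05%.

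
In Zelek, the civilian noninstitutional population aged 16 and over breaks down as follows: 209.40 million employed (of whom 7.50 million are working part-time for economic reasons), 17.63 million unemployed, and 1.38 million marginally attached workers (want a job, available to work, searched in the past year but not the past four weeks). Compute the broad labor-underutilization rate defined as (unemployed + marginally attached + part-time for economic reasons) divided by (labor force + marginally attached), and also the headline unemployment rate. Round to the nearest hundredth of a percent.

Broad underutilization rate ≈ 11.61%; headline unemployment rate ≈ 7.77%.

Labor force = 209.40 + 17.63 = 227.03 million.
Numerator = 17.63 + 1.38 + 7.50 = 26.51 million.
Denominator = 227.03 + 1.38 = 228.41 million.
Broad rate = 26.51 / 228.41 = 11.61%.
Headline unemployment rate = 17.63 / 227.03 = 7.77%.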